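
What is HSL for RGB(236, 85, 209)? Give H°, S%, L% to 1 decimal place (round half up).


Normalize: R'=236/255≈0.9255, G'=85/255≈0.3333, B'=209/255≈0.8196
Max=236/255, Min=85/255, Δ=Max-Min=151/255
L = (Max+Min)/2 = (236+85)/510 = 321/510 = 0.62941… → L = 62.9%
L > 0.5 → S = Δ/(2-Max-Min) = 151/(510-236-85) = 151/189 = 0.79894… → S = 79.9%
(the 1/255 factors cancel in S and H, so raw channel differences can be used)
Max is R' → H = 60 × (((G-B)/Δ) mod 6) = 60 × (((85-209)/151) mod 6)
  (-124)/151 = -0.8211…; negative, so add 6 → 5.1788…
  H = 60 × 5.1788… = 310.728…° → H = 310.7°
= HSL(310.7°, 79.9%, 62.9%)


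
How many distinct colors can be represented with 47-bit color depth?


Colors = 2^bits = 2^47
= 140,737,488,355,328 colors


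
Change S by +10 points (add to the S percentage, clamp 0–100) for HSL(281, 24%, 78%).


Original S = 24%
Adjustment = +10 percentage points
New S = 24 + (10) = 34
Clamp to [0, 100] → 34
= HSL(281°, 34%, 78%)


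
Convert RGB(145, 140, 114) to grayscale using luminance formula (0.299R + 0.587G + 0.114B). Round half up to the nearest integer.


Gray = 0.299×R + 0.587×G + 0.114×B
Gray = 0.299×145 + 0.587×140 + 0.114×114
Gray = 43.355 + 82.180 + 12.996
Gray = 138.531 → round half up → 139
Gray = 139


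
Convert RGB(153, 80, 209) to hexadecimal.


R = 153 → 99 (hex)
G = 80 → 50 (hex)
B = 209 → D1 (hex)
Hex = #9950D1


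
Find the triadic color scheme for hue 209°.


Triadic: equally spaced at 120° intervals
H1 = 209°
H2 = (209 + 120) mod 360 = 329°
H3 = (209 + 240) mod 360 = 89°
Triadic = 209°, 329°, 89°


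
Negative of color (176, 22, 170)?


Invert: (255-R, 255-G, 255-B)
R: 255-176 = 79
G: 255-22 = 233
B: 255-170 = 85
= RGB(79, 233, 85)


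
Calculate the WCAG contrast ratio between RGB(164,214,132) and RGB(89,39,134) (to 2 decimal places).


Linearize each sRGB channel c=v/255: c/12.92 if c ≤ 0.04045 else ((c+0.055)/1.055)^2.4
L = 0.2126×R_lin + 0.7152×G_lin + 0.0722×B_lin
Color 1 (164,214,132):
  R=164: 164/255≈0.6431 > 0.04045 → ((0.6431+0.055)/1.055)^2.4 ≈ 0.37124
  G=214: 214/255≈0.8392 > 0.04045 → ((0.8392+0.055)/1.055)^2.4 ≈ 0.67244
  B=132: 132/255≈0.5176 > 0.04045 → ((0.5176+0.055)/1.055)^2.4 ≈ 0.23074
  L1 = 0.2126×0.37124 + 0.7152×0.67244 + 0.0722×0.23074 ≈ 0.57652
Color 2 (89,39,134):
  R=89: 89/255≈0.3490 > 0.04045 → ((0.3490+0.055)/1.055)^2.4 ≈ 0.09990
  G=39: 39/255≈0.1529 > 0.04045 → ((0.1529+0.055)/1.055)^2.4 ≈ 0.02029
  B=134: 134/255≈0.5255 > 0.04045 → ((0.5255+0.055)/1.055)^2.4 ≈ 0.23840
  L2 = 0.2126×0.09990 + 0.7152×0.02029 + 0.0722×0.23840 ≈ 0.05296
Lighter = 0.57652, Darker = 0.05296
Ratio = (L_lighter + 0.05) / (L_darker + 0.05)
Ratio = (0.57652 + 0.05) / (0.05296 + 0.05) = 0.62652 / 0.10296 ≈ 6.0850
Ratio ≈ 6.08:1


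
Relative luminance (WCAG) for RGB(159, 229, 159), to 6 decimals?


Linearize each channel (sRGB transfer function): c = v/255; c_lin = c/12.92 if c ≤ 0.04045, else ((c+0.055)/1.055)^2.4
  R: 159/255 ≈ 0.623529 > 0.04045 → ((0.623529+0.055)/1.055)^2.4 ≈ 0.346704
  G: 229/255 ≈ 0.898039 > 0.04045 → ((0.898039+0.055)/1.055)^2.4 ≈ 0.783538
  B: 159/255 ≈ 0.623529 > 0.04045 → ((0.623529+0.055)/1.055)^2.4 ≈ 0.346704
R_lin = 0.346704, G_lin = 0.783538, B_lin = 0.346704
L = 0.2126×R + 0.7152×G + 0.0722×B
L = 0.2126×0.346704 + 0.7152×0.783538 + 0.0722×0.346704
L ≈ 0.659128


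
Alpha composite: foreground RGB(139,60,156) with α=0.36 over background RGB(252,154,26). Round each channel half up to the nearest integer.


C = α×F + (1-α)×B, with 1-α = 0.64
R: 0.36×139 + 0.64×252 = 50.04 + 161.28 = 211.32 → 211
G: 0.36×60 + 0.64×154 = 21.60 + 98.56 = 120.16 → 120
B: 0.36×156 + 0.64×26 = 56.16 + 16.64 = 72.80 → 73
= RGB(211, 120, 73)


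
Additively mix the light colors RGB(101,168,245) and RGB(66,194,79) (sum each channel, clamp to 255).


Additive: each channel = min(255, C₁+C₂)
R: 101+66 = 167 → 167
G: 168+194 = 362 → 255
B: 245+79 = 324 → 255
= RGB(167, 255, 255)


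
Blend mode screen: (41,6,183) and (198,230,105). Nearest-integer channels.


Screen: C = 255 - (255-A)×(255-B)/255, rounded to nearest integer
R: 255 - (255-41)×(255-198)/255 = 255 - 12198/255 ≈ 255 - 47.835 = 207.165 → 207
G: 255 - (255-6)×(255-230)/255 = 255 - 6225/255 ≈ 255 - 24.412 = 230.588 → 231
B: 255 - (255-183)×(255-105)/255 = 255 - 10800/255 ≈ 255 - 42.353 = 212.647 → 213
= RGB(207, 231, 213)


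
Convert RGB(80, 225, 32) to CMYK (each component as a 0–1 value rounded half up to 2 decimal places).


R'=80/255≈0.3137, G'=225/255≈0.8824, B'=32/255≈0.1255
K = 1 - max(R',G',B') = 1 - 225/255 = 30/255 = 0.11764… → 0.12
(1-R'-K)/(1-K) simplifies to (max-R)/max with max = 225:
C = (225-80)/225 = 145/225 = 0.64444… → 0.64
M = (225-225)/225 = 0/225 = 0 → 0.00
Y = (225-32)/225 = 193/225 = 0.85777… → 0.86
= CMYK(0.64, 0.00, 0.86, 0.12)


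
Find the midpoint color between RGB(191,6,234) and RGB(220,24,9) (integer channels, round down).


Midpoint: each channel = ⌊(C₁+C₂)/2⌋
R: ⌊(191+220)/2⌋ = 205
G: ⌊(6+24)/2⌋ = 15
B: ⌊(234+9)/2⌋ = 121
= RGB(205, 15, 121)


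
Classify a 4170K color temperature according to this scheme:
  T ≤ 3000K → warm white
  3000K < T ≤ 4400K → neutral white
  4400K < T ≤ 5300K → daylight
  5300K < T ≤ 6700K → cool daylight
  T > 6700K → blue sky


Temperature: 4170K
3000K < 4170K ≤ 4400K → neutral white
Classification: neutral white


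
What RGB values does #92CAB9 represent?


92 → 146 (R)
CA → 202 (G)
B9 → 185 (B)
= RGB(146, 202, 185)


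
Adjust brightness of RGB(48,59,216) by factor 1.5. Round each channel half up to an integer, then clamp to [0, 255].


Multiply each channel by 1.5, round half up, clamp to [0, 255]
R: 48×1.5 = 72
G: 59×1.5 = 88.5 → round → 89
B: 216×1.5 = 324 → clamp → 255
= RGB(72, 89, 255)


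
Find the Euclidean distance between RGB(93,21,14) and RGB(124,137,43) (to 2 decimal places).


d = √[(R₁-R₂)² + (G₁-G₂)² + (B₁-B₂)²]
d = √[(93-124)² + (21-137)² + (14-43)²]
d = √[961 + 13456 + 841]
d = √15258
d ≈ 123.52


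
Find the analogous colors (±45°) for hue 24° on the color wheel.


Base hue: 24°
Left analog: (24 - 45) mod 360 = 339°
Right analog: (24 + 45) mod 360 = 69°
Analogous hues = 339° and 69°


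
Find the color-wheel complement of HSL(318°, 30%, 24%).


Complement = opposite side of color wheel = hue + 180°
H' = (318 + 180) mod 360 = 138°
S and L unchanged.
= HSL(138°, 30%, 24%)


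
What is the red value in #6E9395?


Color: #6E9395
R = 6E = 110
G = 93 = 147
B = 95 = 149
Red = 110


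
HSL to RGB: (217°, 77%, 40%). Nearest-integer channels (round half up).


H=217°, S=0.77, L=0.40
C = (1-|2L-1|)×S = (1-|-0.20|)×0.77 = 0.616
H' = H/60 = 217/60 ≈ 3.6167; X = C×(1-|H' mod 2 - 1|) ≈ 0.2361
m = L - C/2 = 0.40 - 0.308 = 0.092
Sector ⌊H'⌋ = 3 → (R',G',B') = (0.0, ≈0.2361, 0.616)
RGB = ((R'+m)×255, (G'+m)×255, (B'+m)×255) = (23.46, 83.674, 180.54)
Round half up → RGB(23, 84, 181)


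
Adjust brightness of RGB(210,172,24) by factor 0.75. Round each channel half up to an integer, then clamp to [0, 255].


Multiply each channel by 0.75, round half up, clamp to [0, 255]
R: 210×0.75 = 157.5 → round → 158
G: 172×0.75 = 129
B: 24×0.75 = 18
= RGB(158, 129, 18)


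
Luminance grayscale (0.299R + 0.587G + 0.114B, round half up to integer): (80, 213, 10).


Gray = 0.299×R + 0.587×G + 0.114×B
Gray = 0.299×80 + 0.587×213 + 0.114×10
Gray = 23.920 + 125.031 + 1.140
Gray = 150.091 → round half up → 150
Gray = 150


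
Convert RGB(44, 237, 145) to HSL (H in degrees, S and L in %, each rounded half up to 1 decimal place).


Normalize: R'=44/255≈0.1725, G'=237/255≈0.9294, B'=145/255≈0.5686
Max=237/255, Min=44/255, Δ=Max-Min=193/255
L = (Max+Min)/2 = (237+44)/510 = 281/510 = 0.55098… → L = 55.1%
L > 0.5 → S = Δ/(2-Max-Min) = 193/(510-237-44) = 193/229 = 0.84279… → S = 84.3%
(the 1/255 factors cancel in S and H, so raw channel differences can be used)
Max is G' → H = 60 × ((B-R)/Δ + 2) = 60 × ((145-44)/193 + 2)
  101/193 + 2 = 0.5233… + 2 = 2.5233…
  H = 60 × 2.5233… = 151.398…° → H = 151.4°
= HSL(151.4°, 84.3%, 55.1%)


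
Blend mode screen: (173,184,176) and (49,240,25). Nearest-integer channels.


Screen: C = 255 - (255-A)×(255-B)/255, rounded to nearest integer
R: 255 - (255-173)×(255-49)/255 = 255 - 16892/255 ≈ 255 - 66.243 = 188.757 → 189
G: 255 - (255-184)×(255-240)/255 = 255 - 1065/255 ≈ 255 - 4.176 = 250.824 → 251
B: 255 - (255-176)×(255-25)/255 = 255 - 18170/255 ≈ 255 - 71.255 = 183.745 → 184
= RGB(189, 251, 184)


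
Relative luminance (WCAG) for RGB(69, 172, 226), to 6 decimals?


Linearize each channel (sRGB transfer function): c = v/255; c_lin = c/12.92 if c ≤ 0.04045, else ((c+0.055)/1.055)^2.4
  R: 69/255 ≈ 0.270588 > 0.04045 → ((0.270588+0.055)/1.055)^2.4 ≈ 0.059511
  G: 172/255 ≈ 0.674510 > 0.04045 → ((0.674510+0.055)/1.055)^2.4 ≈ 0.412543
  B: 226/255 ≈ 0.886275 > 0.04045 → ((0.886275+0.055)/1.055)^2.4 ≈ 0.760525
R_lin = 0.059511, G_lin = 0.412543, B_lin = 0.760525
L = 0.2126×R + 0.7152×G + 0.0722×B
L = 0.2126×0.059511 + 0.7152×0.412543 + 0.0722×0.760525
L ≈ 0.362612


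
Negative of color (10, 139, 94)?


Invert: (255-R, 255-G, 255-B)
R: 255-10 = 245
G: 255-139 = 116
B: 255-94 = 161
= RGB(245, 116, 161)


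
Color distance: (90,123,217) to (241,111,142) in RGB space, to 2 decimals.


d = √[(R₁-R₂)² + (G₁-G₂)² + (B₁-B₂)²]
d = √[(90-241)² + (123-111)² + (217-142)²]
d = √[22801 + 144 + 5625]
d = √28570
d ≈ 169.03


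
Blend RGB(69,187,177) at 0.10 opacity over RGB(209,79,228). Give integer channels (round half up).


C = α×F + (1-α)×B, with 1-α = 0.90
R: 0.10×69 + 0.90×209 = 6.90 + 188.10 = 195.00 → 195
G: 0.10×187 + 0.90×79 = 18.70 + 71.10 = 89.80 → 90
B: 0.10×177 + 0.90×228 = 17.70 + 205.20 = 222.90 → 223
= RGB(195, 90, 223)


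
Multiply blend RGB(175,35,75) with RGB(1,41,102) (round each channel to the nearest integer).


Multiply: C = A×B/255, rounded to nearest integer
R: 175×1/255 = 175/255 ≈ 0.686 → 1
G: 35×41/255 = 1435/255 ≈ 5.627 → 6
B: 75×102/255 = 7650/255 ≈ 30.000 → 30
= RGB(1, 6, 30)


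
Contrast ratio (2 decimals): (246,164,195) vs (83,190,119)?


Linearize each sRGB channel c=v/255: c/12.92 if c ≤ 0.04045 else ((c+0.055)/1.055)^2.4
L = 0.2126×R_lin + 0.7152×G_lin + 0.0722×B_lin
Color 1 (246,164,195):
  R=246: 246/255≈0.9647 > 0.04045 → ((0.9647+0.055)/1.055)^2.4 ≈ 0.92158
  G=164: 164/255≈0.6431 > 0.04045 → ((0.6431+0.055)/1.055)^2.4 ≈ 0.37124
  B=195: 195/255≈0.7647 > 0.04045 → ((0.7647+0.055)/1.055)^2.4 ≈ 0.54572
  L1 = 0.2126×0.92158 + 0.7152×0.37124 + 0.0722×0.54572 ≈ 0.50084
Color 2 (83,190,119):
  R=83: 83/255≈0.3255 > 0.04045 → ((0.3255+0.055)/1.055)^2.4 ≈ 0.08650
  G=190: 190/255≈0.7451 > 0.04045 → ((0.7451+0.055)/1.055)^2.4 ≈ 0.51492
  B=119: 119/255≈0.4667 > 0.04045 → ((0.4667+0.055)/1.055)^2.4 ≈ 0.18447
  L2 = 0.2126×0.08650 + 0.7152×0.51492 + 0.0722×0.18447 ≈ 0.39998
Lighter = 0.50084, Darker = 0.39998
Ratio = (L_lighter + 0.05) / (L_darker + 0.05)
Ratio = (0.50084 + 0.05) / (0.39998 + 0.05) = 0.55084 / 0.44998 ≈ 1.2241
Ratio ≈ 1.22:1


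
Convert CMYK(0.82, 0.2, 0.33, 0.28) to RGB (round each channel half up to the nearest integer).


R = 255 × (1-C) × (1-K) = 255 × 0.18 × 0.72 = 33.048 → 33
G = 255 × (1-M) × (1-K) = 255 × 0.80 × 0.72 = 146.88 → 147
B = 255 × (1-Y) × (1-K) = 255 × 0.67 × 0.72 = 123.012 → 123
= RGB(33, 147, 123)


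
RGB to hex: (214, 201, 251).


R = 214 → D6 (hex)
G = 201 → C9 (hex)
B = 251 → FB (hex)
Hex = #D6C9FB


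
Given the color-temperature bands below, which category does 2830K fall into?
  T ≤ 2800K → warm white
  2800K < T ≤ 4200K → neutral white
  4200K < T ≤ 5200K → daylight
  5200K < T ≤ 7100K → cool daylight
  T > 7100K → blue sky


Temperature: 2830K
2800K < 2830K ≤ 4200K → neutral white
Classification: neutral white


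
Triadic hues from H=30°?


Triadic: equally spaced at 120° intervals
H1 = 30°
H2 = (30 + 120) mod 360 = 150°
H3 = (30 + 240) mod 360 = 270°
Triadic = 30°, 150°, 270°


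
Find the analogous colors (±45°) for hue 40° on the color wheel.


Base hue: 40°
Left analog: (40 - 45) mod 360 = 355°
Right analog: (40 + 45) mod 360 = 85°
Analogous hues = 355° and 85°


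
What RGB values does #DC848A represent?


DC → 220 (R)
84 → 132 (G)
8A → 138 (B)
= RGB(220, 132, 138)


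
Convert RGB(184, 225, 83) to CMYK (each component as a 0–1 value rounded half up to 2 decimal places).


R'=184/255≈0.7216, G'=225/255≈0.8824, B'=83/255≈0.3255
K = 1 - max(R',G',B') = 1 - 225/255 = 30/255 = 0.11764… → 0.12
(1-R'-K)/(1-K) simplifies to (max-R)/max with max = 225:
C = (225-184)/225 = 41/225 = 0.18222… → 0.18
M = (225-225)/225 = 0/225 = 0 → 0.00
Y = (225-83)/225 = 142/225 = 0.63111… → 0.63
= CMYK(0.18, 0.00, 0.63, 0.12)


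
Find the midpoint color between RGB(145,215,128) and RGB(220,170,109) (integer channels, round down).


Midpoint: each channel = ⌊(C₁+C₂)/2⌋
R: ⌊(145+220)/2⌋ = 182
G: ⌊(215+170)/2⌋ = 192
B: ⌊(128+109)/2⌋ = 118
= RGB(182, 192, 118)


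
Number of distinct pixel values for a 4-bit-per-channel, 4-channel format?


Total bits = 4 bits/channel × 4 channels = 16 bits
Distinct pixel values = 2^16
= 65,536 pixel values


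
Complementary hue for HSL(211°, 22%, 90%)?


Complement = opposite side of color wheel = hue + 180°
H' = (211 + 180) mod 360 = 31°
S and L unchanged.
= HSL(31°, 22%, 90%)


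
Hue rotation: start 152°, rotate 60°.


New hue = (H + rotation) mod 360
New hue = (152 + 60) mod 360
= 212 mod 360
= 212°


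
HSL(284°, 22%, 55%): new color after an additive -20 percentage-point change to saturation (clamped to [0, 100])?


Original S = 22%
Adjustment = -20 percentage points
New S = 22 + (-20) = 2
Clamp to [0, 100] → 2
= HSL(284°, 2%, 55%)


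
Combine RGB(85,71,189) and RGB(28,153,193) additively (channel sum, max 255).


Additive: each channel = min(255, C₁+C₂)
R: 85+28 = 113 → 113
G: 71+153 = 224 → 224
B: 189+193 = 382 → 255
= RGB(113, 224, 255)


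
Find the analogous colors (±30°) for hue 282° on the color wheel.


Base hue: 282°
Left analog: (282 - 30) mod 360 = 252°
Right analog: (282 + 30) mod 360 = 312°
Analogous hues = 252° and 312°


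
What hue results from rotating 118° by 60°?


New hue = (H + rotation) mod 360
New hue = (118 + 60) mod 360
= 178 mod 360
= 178°


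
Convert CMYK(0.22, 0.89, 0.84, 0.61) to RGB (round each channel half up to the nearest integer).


R = 255 × (1-C) × (1-K) = 255 × 0.78 × 0.39 = 77.571 → 78
G = 255 × (1-M) × (1-K) = 255 × 0.11 × 0.39 = 10.9395 → 11
B = 255 × (1-Y) × (1-K) = 255 × 0.16 × 0.39 = 15.912 → 16
= RGB(78, 11, 16)


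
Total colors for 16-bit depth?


Colors = 2^bits = 2^16
= 65,536 colors


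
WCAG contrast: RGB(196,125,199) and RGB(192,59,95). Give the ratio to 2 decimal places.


Linearize each sRGB channel c=v/255: c/12.92 if c ≤ 0.04045 else ((c+0.055)/1.055)^2.4
L = 0.2126×R_lin + 0.7152×G_lin + 0.0722×B_lin
Color 1 (196,125,199):
  R=196: 196/255≈0.7686 > 0.04045 → ((0.7686+0.055)/1.055)^2.4 ≈ 0.55201
  G=125: 125/255≈0.4902 > 0.04045 → ((0.4902+0.055)/1.055)^2.4 ≈ 0.20508
  B=199: 199/255≈0.7804 > 0.04045 → ((0.7804+0.055)/1.055)^2.4 ≈ 0.57112
  L1 = 0.2126×0.55201 + 0.7152×0.20508 + 0.0722×0.57112 ≈ 0.30527
Color 2 (192,59,95):
  R=192: 192/255≈0.7529 > 0.04045 → ((0.7529+0.055)/1.055)^2.4 ≈ 0.52712
  G=59: 59/255≈0.2314 > 0.04045 → ((0.2314+0.055)/1.055)^2.4 ≈ 0.04374
  B=95: 95/255≈0.3725 > 0.04045 → ((0.3725+0.055)/1.055)^2.4 ≈ 0.11444
  L2 = 0.2126×0.52712 + 0.7152×0.04374 + 0.0722×0.11444 ≈ 0.15161
Lighter = 0.30527, Darker = 0.15161
Ratio = (L_lighter + 0.05) / (L_darker + 0.05)
Ratio = (0.30527 + 0.05) / (0.15161 + 0.05) = 0.35527 / 0.20161 ≈ 1.7622
Ratio ≈ 1.76:1


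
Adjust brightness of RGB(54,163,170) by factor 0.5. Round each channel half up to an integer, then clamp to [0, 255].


Multiply each channel by 0.5, round half up, clamp to [0, 255]
R: 54×0.5 = 27
G: 163×0.5 = 81.5 → round → 82
B: 170×0.5 = 85
= RGB(27, 82, 85)


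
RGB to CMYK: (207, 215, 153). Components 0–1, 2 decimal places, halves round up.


R'=207/255≈0.8118, G'=215/255≈0.8431, B'=153/255≈0.6000
K = 1 - max(R',G',B') = 1 - 215/255 = 40/255 = 0.15686… → 0.16
(1-R'-K)/(1-K) simplifies to (max-R)/max with max = 215:
C = (215-207)/215 = 8/215 = 0.03720… → 0.04
M = (215-215)/215 = 0/215 = 0 → 0.00
Y = (215-153)/215 = 62/215 = 0.28837… → 0.29
= CMYK(0.04, 0.00, 0.29, 0.16)


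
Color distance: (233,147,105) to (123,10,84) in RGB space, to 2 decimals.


d = √[(R₁-R₂)² + (G₁-G₂)² + (B₁-B₂)²]
d = √[(233-123)² + (147-10)² + (105-84)²]
d = √[12100 + 18769 + 441]
d = √31310
d ≈ 176.95


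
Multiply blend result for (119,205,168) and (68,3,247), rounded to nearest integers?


Multiply: C = A×B/255, rounded to nearest integer
R: 119×68/255 = 8092/255 ≈ 31.733 → 32
G: 205×3/255 = 615/255 ≈ 2.412 → 2
B: 168×247/255 = 41496/255 ≈ 162.729 → 163
= RGB(32, 2, 163)


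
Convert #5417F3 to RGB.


54 → 84 (R)
17 → 23 (G)
F3 → 243 (B)
= RGB(84, 23, 243)


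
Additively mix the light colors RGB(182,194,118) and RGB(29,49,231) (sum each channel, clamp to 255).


Additive: each channel = min(255, C₁+C₂)
R: 182+29 = 211 → 211
G: 194+49 = 243 → 243
B: 118+231 = 349 → 255
= RGB(211, 243, 255)


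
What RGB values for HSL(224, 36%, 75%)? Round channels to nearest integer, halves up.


H=224°, S=0.36, L=0.75
C = (1-|2L-1|)×S = (1-|0.50|)×0.36 = 0.18
H' = H/60 = 224/60 ≈ 3.7333; X = C×(1-|H' mod 2 - 1|) = 0.048
m = L - C/2 = 0.75 - 0.09 = 0.66
Sector ⌊H'⌋ = 3 → (R',G',B') = (0.0, 0.048, 0.18)
RGB = ((R'+m)×255, (G'+m)×255, (B'+m)×255) = (168.3, 180.54, 214.2)
Round half up → RGB(168, 181, 214)


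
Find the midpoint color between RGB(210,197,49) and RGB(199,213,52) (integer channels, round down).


Midpoint: each channel = ⌊(C₁+C₂)/2⌋
R: ⌊(210+199)/2⌋ = 204
G: ⌊(197+213)/2⌋ = 205
B: ⌊(49+52)/2⌋ = 50
= RGB(204, 205, 50)


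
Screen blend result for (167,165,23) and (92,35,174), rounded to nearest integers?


Screen: C = 255 - (255-A)×(255-B)/255, rounded to nearest integer
R: 255 - (255-167)×(255-92)/255 = 255 - 14344/255 ≈ 255 - 56.251 = 198.749 → 199
G: 255 - (255-165)×(255-35)/255 = 255 - 19800/255 ≈ 255 - 77.647 = 177.353 → 177
B: 255 - (255-23)×(255-174)/255 = 255 - 18792/255 ≈ 255 - 73.694 = 181.306 → 181
= RGB(199, 177, 181)


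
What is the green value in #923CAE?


Color: #923CAE
R = 92 = 146
G = 3C = 60
B = AE = 174
Green = 60


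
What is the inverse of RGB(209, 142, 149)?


Invert: (255-R, 255-G, 255-B)
R: 255-209 = 46
G: 255-142 = 113
B: 255-149 = 106
= RGB(46, 113, 106)


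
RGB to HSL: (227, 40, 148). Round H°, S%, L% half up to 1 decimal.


Normalize: R'=227/255≈0.8902, G'=40/255≈0.1569, B'=148/255≈0.5804
Max=227/255, Min=40/255, Δ=Max-Min=187/255
L = (Max+Min)/2 = (227+40)/510 = 267/510 = 0.52352… → L = 52.4%
L > 0.5 → S = Δ/(2-Max-Min) = 187/(510-227-40) = 187/243 = 0.76954… → S = 77.0%
(the 1/255 factors cancel in S and H, so raw channel differences can be used)
Max is R' → H = 60 × (((G-B)/Δ) mod 6) = 60 × (((40-148)/187) mod 6)
  (-108)/187 = -0.5775…; negative, so add 6 → 5.4224…
  H = 60 × 5.4224… = 325.347…° → H = 325.3°
= HSL(325.3°, 77.0%, 52.4%)


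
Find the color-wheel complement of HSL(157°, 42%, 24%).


Complement = opposite side of color wheel = hue + 180°
H' = (157 + 180) mod 360 = 337°
S and L unchanged.
= HSL(337°, 42%, 24%)


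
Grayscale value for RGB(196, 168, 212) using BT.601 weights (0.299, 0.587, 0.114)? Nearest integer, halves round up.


Gray = 0.299×R + 0.587×G + 0.114×B
Gray = 0.299×196 + 0.587×168 + 0.114×212
Gray = 58.604 + 98.616 + 24.168
Gray = 181.388 → round half up → 181
Gray = 181


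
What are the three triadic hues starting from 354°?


Triadic: equally spaced at 120° intervals
H1 = 354°
H2 = (354 + 120) mod 360 = 114°
H3 = (354 + 240) mod 360 = 234°
Triadic = 354°, 114°, 234°


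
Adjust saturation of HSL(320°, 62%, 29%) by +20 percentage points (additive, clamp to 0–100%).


Original S = 62%
Adjustment = +20 percentage points
New S = 62 + (20) = 82
Clamp to [0, 100] → 82
= HSL(320°, 82%, 29%)


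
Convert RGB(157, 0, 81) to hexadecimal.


R = 157 → 9D (hex)
G = 0 → 00 (hex)
B = 81 → 51 (hex)
Hex = #9D0051


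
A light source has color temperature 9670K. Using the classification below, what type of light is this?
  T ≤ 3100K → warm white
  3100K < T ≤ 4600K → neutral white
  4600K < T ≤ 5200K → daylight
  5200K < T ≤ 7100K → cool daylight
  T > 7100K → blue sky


Temperature: 9670K
9670K > 7100K → blue sky
Classification: blue sky


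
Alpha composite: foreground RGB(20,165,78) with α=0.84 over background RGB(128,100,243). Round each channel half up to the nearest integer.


C = α×F + (1-α)×B, with 1-α = 0.16
R: 0.84×20 + 0.16×128 = 16.80 + 20.48 = 37.28 → 37
G: 0.84×165 + 0.16×100 = 138.60 + 16.00 = 154.60 → 155
B: 0.84×78 + 0.16×243 = 65.52 + 38.88 = 104.40 → 104
= RGB(37, 155, 104)


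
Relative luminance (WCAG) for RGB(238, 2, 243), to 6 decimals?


Linearize each channel (sRGB transfer function): c = v/255; c_lin = c/12.92 if c ≤ 0.04045, else ((c+0.055)/1.055)^2.4
  R: 238/255 ≈ 0.933333 > 0.04045 → ((0.933333+0.055)/1.055)^2.4 ≈ 0.854993
  G: 2/255 ≈ 0.007843 ≤ 0.04045 → 0.007843/12.92 ≈ 0.000607
  B: 243/255 ≈ 0.952941 > 0.04045 → ((0.952941+0.055)/1.055)^2.4 ≈ 0.896269
R_lin = 0.854993, G_lin = 0.000607, B_lin = 0.896269
L = 0.2126×R + 0.7152×G + 0.0722×B
L = 0.2126×0.854993 + 0.7152×0.000607 + 0.0722×0.896269
L ≈ 0.246916


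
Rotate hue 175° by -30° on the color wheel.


New hue = (H + rotation) mod 360
New hue = (175 -30) mod 360
= 145 mod 360
= 145°


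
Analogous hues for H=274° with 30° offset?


Base hue: 274°
Left analog: (274 - 30) mod 360 = 244°
Right analog: (274 + 30) mod 360 = 304°
Analogous hues = 244° and 304°


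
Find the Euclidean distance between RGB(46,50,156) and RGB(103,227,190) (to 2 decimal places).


d = √[(R₁-R₂)² + (G₁-G₂)² + (B₁-B₂)²]
d = √[(46-103)² + (50-227)² + (156-190)²]
d = √[3249 + 31329 + 1156]
d = √35734
d ≈ 189.03


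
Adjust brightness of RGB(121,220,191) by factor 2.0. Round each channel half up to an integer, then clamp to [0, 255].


Multiply each channel by 2.0, round half up, clamp to [0, 255]
R: 121×2.0 = 242
G: 220×2.0 = 440 → clamp → 255
B: 191×2.0 = 382 → clamp → 255
= RGB(242, 255, 255)


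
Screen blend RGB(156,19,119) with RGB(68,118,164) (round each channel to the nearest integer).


Screen: C = 255 - (255-A)×(255-B)/255, rounded to nearest integer
R: 255 - (255-156)×(255-68)/255 = 255 - 18513/255 ≈ 255 - 72.600 = 182.400 → 182
G: 255 - (255-19)×(255-118)/255 = 255 - 32332/255 ≈ 255 - 126.792 = 128.208 → 128
B: 255 - (255-119)×(255-164)/255 = 255 - 12376/255 ≈ 255 - 48.533 = 206.467 → 206
= RGB(182, 128, 206)


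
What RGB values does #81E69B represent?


81 → 129 (R)
E6 → 230 (G)
9B → 155 (B)
= RGB(129, 230, 155)


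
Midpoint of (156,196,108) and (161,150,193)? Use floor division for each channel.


Midpoint: each channel = ⌊(C₁+C₂)/2⌋
R: ⌊(156+161)/2⌋ = 158
G: ⌊(196+150)/2⌋ = 173
B: ⌊(108+193)/2⌋ = 150
= RGB(158, 173, 150)


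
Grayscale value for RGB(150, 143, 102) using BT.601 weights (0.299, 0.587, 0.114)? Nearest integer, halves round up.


Gray = 0.299×R + 0.587×G + 0.114×B
Gray = 0.299×150 + 0.587×143 + 0.114×102
Gray = 44.850 + 83.941 + 11.628
Gray = 140.419 → round half up → 140
Gray = 140


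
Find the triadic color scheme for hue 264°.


Triadic: equally spaced at 120° intervals
H1 = 264°
H2 = (264 + 120) mod 360 = 24°
H3 = (264 + 240) mod 360 = 144°
Triadic = 264°, 24°, 144°


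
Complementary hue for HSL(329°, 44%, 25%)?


Complement = opposite side of color wheel = hue + 180°
H' = (329 + 180) mod 360 = 149°
S and L unchanged.
= HSL(149°, 44%, 25%)


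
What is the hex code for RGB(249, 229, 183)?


R = 249 → F9 (hex)
G = 229 → E5 (hex)
B = 183 → B7 (hex)
Hex = #F9E5B7


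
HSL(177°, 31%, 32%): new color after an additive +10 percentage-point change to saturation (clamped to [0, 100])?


Original S = 31%
Adjustment = +10 percentage points
New S = 31 + (10) = 41
Clamp to [0, 100] → 41
= HSL(177°, 41%, 32%)


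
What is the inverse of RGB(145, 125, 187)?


Invert: (255-R, 255-G, 255-B)
R: 255-145 = 110
G: 255-125 = 130
B: 255-187 = 68
= RGB(110, 130, 68)


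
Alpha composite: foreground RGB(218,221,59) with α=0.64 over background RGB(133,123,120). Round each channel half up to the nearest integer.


C = α×F + (1-α)×B, with 1-α = 0.36
R: 0.64×218 + 0.36×133 = 139.52 + 47.88 = 187.40 → 187
G: 0.64×221 + 0.36×123 = 141.44 + 44.28 = 185.72 → 186
B: 0.64×59 + 0.36×120 = 37.76 + 43.20 = 80.96 → 81
= RGB(187, 186, 81)


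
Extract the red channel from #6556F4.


Color: #6556F4
R = 65 = 101
G = 56 = 86
B = F4 = 244
Red = 101


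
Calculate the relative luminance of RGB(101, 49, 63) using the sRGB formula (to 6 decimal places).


Linearize each channel (sRGB transfer function): c = v/255; c_lin = c/12.92 if c ≤ 0.04045, else ((c+0.055)/1.055)^2.4
  R: 101/255 ≈ 0.396078 > 0.04045 → ((0.396078+0.055)/1.055)^2.4 ≈ 0.130136
  G: 49/255 ≈ 0.192157 > 0.04045 → ((0.192157+0.055)/1.055)^2.4 ≈ 0.030713
  B: 63/255 ≈ 0.247059 > 0.04045 → ((0.247059+0.055)/1.055)^2.4 ≈ 0.049707
R_lin = 0.130136, G_lin = 0.030713, B_lin = 0.049707
L = 0.2126×R + 0.7152×G + 0.0722×B
L = 0.2126×0.130136 + 0.7152×0.030713 + 0.0722×0.049707
L ≈ 0.053222


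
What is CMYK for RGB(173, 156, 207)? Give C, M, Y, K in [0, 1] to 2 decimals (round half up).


R'=173/255≈0.6784, G'=156/255≈0.6118, B'=207/255≈0.8118
K = 1 - max(R',G',B') = 1 - 207/255 = 48/255 = 0.18823… → 0.19
(1-R'-K)/(1-K) simplifies to (max-R)/max with max = 207:
C = (207-173)/207 = 34/207 = 0.16425… → 0.16
M = (207-156)/207 = 51/207 = 0.24637… → 0.25
Y = (207-207)/207 = 0/207 = 0 → 0.00
= CMYK(0.16, 0.25, 0.00, 0.19)


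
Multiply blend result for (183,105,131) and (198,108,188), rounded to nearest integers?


Multiply: C = A×B/255, rounded to nearest integer
R: 183×198/255 = 36234/255 ≈ 142.094 → 142
G: 105×108/255 = 11340/255 ≈ 44.471 → 44
B: 131×188/255 = 24628/255 ≈ 96.580 → 97
= RGB(142, 44, 97)


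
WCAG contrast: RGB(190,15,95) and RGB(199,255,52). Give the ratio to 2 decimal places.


Linearize each sRGB channel c=v/255: c/12.92 if c ≤ 0.04045 else ((c+0.055)/1.055)^2.4
L = 0.2126×R_lin + 0.7152×G_lin + 0.0722×B_lin
Color 1 (190,15,95):
  R=190: 190/255≈0.7451 > 0.04045 → ((0.7451+0.055)/1.055)^2.4 ≈ 0.51492
  G=15: 15/255≈0.0588 > 0.04045 → ((0.0588+0.055)/1.055)^2.4 ≈ 0.00478
  B=95: 95/255≈0.3725 > 0.04045 → ((0.3725+0.055)/1.055)^2.4 ≈ 0.11444
  L1 = 0.2126×0.51492 + 0.7152×0.00478 + 0.0722×0.11444 ≈ 0.12115
Color 2 (199,255,52):
  R=199: 199/255≈0.7804 > 0.04045 → ((0.7804+0.055)/1.055)^2.4 ≈ 0.57112
  G=255: 255/255≈1.0000 > 0.04045 → ((1.0000+0.055)/1.055)^2.4 ≈ 1.00000
  B=52: 52/255≈0.2039 > 0.04045 → ((0.2039+0.055)/1.055)^2.4 ≈ 0.03434
  L2 = 0.2126×0.57112 + 0.7152×1.00000 + 0.0722×0.03434 ≈ 0.83910
Lighter = 0.83910, Darker = 0.12115
Ratio = (L_lighter + 0.05) / (L_darker + 0.05)
Ratio = (0.83910 + 0.05) / (0.12115 + 0.05) = 0.88910 / 0.17115 ≈ 5.1949
Ratio ≈ 5.19:1


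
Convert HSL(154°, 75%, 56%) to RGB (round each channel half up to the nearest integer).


H=154°, S=0.75, L=0.56
C = (1-|2L-1|)×S = (1-|0.12|)×0.75 = 0.66
H' = H/60 = 154/60 ≈ 2.5667; X = C×(1-|H' mod 2 - 1|) = 0.374
m = L - C/2 = 0.56 - 0.33 = 0.23
Sector ⌊H'⌋ = 2 → (R',G',B') = (0.0, 0.66, 0.374)
RGB = ((R'+m)×255, (G'+m)×255, (B'+m)×255) = (58.65, 226.95, 154.02)
Round half up → RGB(59, 227, 154)


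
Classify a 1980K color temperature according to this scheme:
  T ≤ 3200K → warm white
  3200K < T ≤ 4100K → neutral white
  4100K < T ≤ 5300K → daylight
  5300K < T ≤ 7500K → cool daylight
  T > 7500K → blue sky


Temperature: 1980K
1980K ≤ 3200K → warm white
Classification: warm white


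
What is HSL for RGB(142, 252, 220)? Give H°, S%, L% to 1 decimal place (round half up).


Normalize: R'=142/255≈0.5569, G'=252/255≈0.9882, B'=220/255≈0.8627
Max=252/255, Min=142/255, Δ=Max-Min=110/255
L = (Max+Min)/2 = (252+142)/510 = 394/510 = 0.77254… → L = 77.3%
L > 0.5 → S = Δ/(2-Max-Min) = 110/(510-252-142) = 110/116 = 0.94827… → S = 94.8%
(the 1/255 factors cancel in S and H, so raw channel differences can be used)
Max is G' → H = 60 × ((B-R)/Δ + 2) = 60 × ((220-142)/110 + 2)
  78/110 + 2 = 0.7090… + 2 = 2.7090…
  H = 60 × 2.7090… = 162.545…° → H = 162.5°
= HSL(162.5°, 94.8%, 77.3%)


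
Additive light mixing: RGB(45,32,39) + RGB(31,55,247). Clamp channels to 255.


Additive: each channel = min(255, C₁+C₂)
R: 45+31 = 76 → 76
G: 32+55 = 87 → 87
B: 39+247 = 286 → 255
= RGB(76, 87, 255)


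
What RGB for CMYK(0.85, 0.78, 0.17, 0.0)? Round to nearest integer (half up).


R = 255 × (1-C) × (1-K) = 255 × 0.15 × 1.00 = 38.25 → 38
G = 255 × (1-M) × (1-K) = 255 × 0.22 × 1.00 = 56.1 → 56
B = 255 × (1-Y) × (1-K) = 255 × 0.83 × 1.00 = 211.65 → 212
= RGB(38, 56, 212)


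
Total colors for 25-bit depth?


Colors = 2^bits = 2^25
= 33,554,432 colors


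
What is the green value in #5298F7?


Color: #5298F7
R = 52 = 82
G = 98 = 152
B = F7 = 247
Green = 152


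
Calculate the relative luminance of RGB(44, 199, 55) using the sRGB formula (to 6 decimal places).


Linearize each channel (sRGB transfer function): c = v/255; c_lin = c/12.92 if c ≤ 0.04045, else ((c+0.055)/1.055)^2.4
  R: 44/255 ≈ 0.172549 > 0.04045 → ((0.172549+0.055)/1.055)^2.4 ≈ 0.025187
  G: 199/255 ≈ 0.780392 > 0.04045 → ((0.780392+0.055)/1.055)^2.4 ≈ 0.571125
  B: 55/255 ≈ 0.215686 > 0.04045 → ((0.215686+0.055)/1.055)^2.4 ≈ 0.038204
R_lin = 0.025187, G_lin = 0.571125, B_lin = 0.038204
L = 0.2126×R + 0.7152×G + 0.0722×B
L = 0.2126×0.025187 + 0.7152×0.571125 + 0.0722×0.038204
L ≈ 0.416582


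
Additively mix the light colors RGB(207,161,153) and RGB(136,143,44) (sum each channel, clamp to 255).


Additive: each channel = min(255, C₁+C₂)
R: 207+136 = 343 → 255
G: 161+143 = 304 → 255
B: 153+44 = 197 → 197
= RGB(255, 255, 197)


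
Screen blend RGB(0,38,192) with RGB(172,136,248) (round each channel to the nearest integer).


Screen: C = 255 - (255-A)×(255-B)/255, rounded to nearest integer
R: 255 - (255-0)×(255-172)/255 = 255 - 21165/255 ≈ 255 - 83.000 = 172.000 → 172
G: 255 - (255-38)×(255-136)/255 = 255 - 25823/255 ≈ 255 - 101.267 = 153.733 → 154
B: 255 - (255-192)×(255-248)/255 = 255 - 441/255 ≈ 255 - 1.729 = 253.271 → 253
= RGB(172, 154, 253)


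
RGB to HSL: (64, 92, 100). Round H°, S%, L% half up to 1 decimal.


Normalize: R'=64/255≈0.2510, G'=92/255≈0.3608, B'=100/255≈0.3922
Max=100/255, Min=64/255, Δ=Max-Min=36/255
L = (Max+Min)/2 = (100+64)/510 = 164/510 = 0.32156… → L = 32.2%
L ≤ 0.5 → S = Δ/(Max+Min) = 36/(100+64) = 36/164 = 0.21951… → S = 22.0%
(the 1/255 factors cancel in S and H, so raw channel differences can be used)
Max is B' → H = 60 × ((R-G)/Δ + 4) = 60 × ((64-92)/36 + 4)
  -28/36 + 4 = -0.7777… + 4 = 3.2222…
  H = 60 × 3.2222… = 193.333…° → H = 193.3°
= HSL(193.3°, 22.0%, 32.2%)


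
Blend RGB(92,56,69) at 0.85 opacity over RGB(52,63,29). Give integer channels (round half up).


C = α×F + (1-α)×B, with 1-α = 0.15
R: 0.85×92 + 0.15×52 = 78.20 + 7.80 = 86.00 → 86
G: 0.85×56 + 0.15×63 = 47.60 + 9.45 = 57.05 → 57
B: 0.85×69 + 0.15×29 = 58.65 + 4.35 = 63.00 → 63
= RGB(86, 57, 63)


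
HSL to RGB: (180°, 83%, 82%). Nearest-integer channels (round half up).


H=180°, S=0.83, L=0.82
C = (1-|2L-1|)×S = (1-|0.64|)×0.83 = 0.2988
H' = H/60 = 180/60 ≈ 3.0000; X = C×(1-|H' mod 2 - 1|) = 0.2988
m = L - C/2 = 0.82 - 0.1494 = 0.6706
Sector ⌊H'⌋ = 3 → (R',G',B') = (0.0, 0.2988, 0.2988)
RGB = ((R'+m)×255, (G'+m)×255, (B'+m)×255) = (171.003, 247.197, 247.197)
Round half up → RGB(171, 247, 247)


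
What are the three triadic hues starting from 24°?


Triadic: equally spaced at 120° intervals
H1 = 24°
H2 = (24 + 120) mod 360 = 144°
H3 = (24 + 240) mod 360 = 264°
Triadic = 24°, 144°, 264°


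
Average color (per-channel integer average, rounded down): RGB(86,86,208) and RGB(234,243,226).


Midpoint: each channel = ⌊(C₁+C₂)/2⌋
R: ⌊(86+234)/2⌋ = 160
G: ⌊(86+243)/2⌋ = 164
B: ⌊(208+226)/2⌋ = 217
= RGB(160, 164, 217)


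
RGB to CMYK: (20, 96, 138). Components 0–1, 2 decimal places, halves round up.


R'=20/255≈0.0784, G'=96/255≈0.3765, B'=138/255≈0.5412
K = 1 - max(R',G',B') = 1 - 138/255 = 117/255 = 0.45882… → 0.46
(1-R'-K)/(1-K) simplifies to (max-R)/max with max = 138:
C = (138-20)/138 = 118/138 = 0.85507… → 0.86
M = (138-96)/138 = 42/138 = 0.30434… → 0.30
Y = (138-138)/138 = 0/138 = 0 → 0.00
= CMYK(0.86, 0.30, 0.00, 0.46)


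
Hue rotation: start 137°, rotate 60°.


New hue = (H + rotation) mod 360
New hue = (137 + 60) mod 360
= 197 mod 360
= 197°


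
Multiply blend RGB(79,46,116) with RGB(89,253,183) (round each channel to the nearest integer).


Multiply: C = A×B/255, rounded to nearest integer
R: 79×89/255 = 7031/255 ≈ 27.573 → 28
G: 46×253/255 = 11638/255 ≈ 45.639 → 46
B: 116×183/255 = 21228/255 ≈ 83.247 → 83
= RGB(28, 46, 83)


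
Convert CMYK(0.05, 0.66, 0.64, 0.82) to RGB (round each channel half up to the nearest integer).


R = 255 × (1-C) × (1-K) = 255 × 0.95 × 0.18 = 43.605 → 44
G = 255 × (1-M) × (1-K) = 255 × 0.34 × 0.18 = 15.606 → 16
B = 255 × (1-Y) × (1-K) = 255 × 0.36 × 0.18 = 16.524 → 17
= RGB(44, 16, 17)


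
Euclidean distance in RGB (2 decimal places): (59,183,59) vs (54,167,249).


d = √[(R₁-R₂)² + (G₁-G₂)² + (B₁-B₂)²]
d = √[(59-54)² + (183-167)² + (59-249)²]
d = √[25 + 256 + 36100]
d = √36381
d ≈ 190.74


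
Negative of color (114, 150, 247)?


Invert: (255-R, 255-G, 255-B)
R: 255-114 = 141
G: 255-150 = 105
B: 255-247 = 8
= RGB(141, 105, 8)


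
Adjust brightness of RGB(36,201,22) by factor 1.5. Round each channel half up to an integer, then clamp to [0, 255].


Multiply each channel by 1.5, round half up, clamp to [0, 255]
R: 36×1.5 = 54
G: 201×1.5 = 301.5 → round → 302 → clamp → 255
B: 22×1.5 = 33
= RGB(54, 255, 33)


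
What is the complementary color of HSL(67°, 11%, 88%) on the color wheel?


Complement = opposite side of color wheel = hue + 180°
H' = (67 + 180) mod 360 = 247°
S and L unchanged.
= HSL(247°, 11%, 88%)


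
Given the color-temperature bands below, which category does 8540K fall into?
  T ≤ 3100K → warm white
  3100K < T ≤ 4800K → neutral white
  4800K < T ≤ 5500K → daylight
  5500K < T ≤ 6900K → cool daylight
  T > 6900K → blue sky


Temperature: 8540K
8540K > 6900K → blue sky
Classification: blue sky


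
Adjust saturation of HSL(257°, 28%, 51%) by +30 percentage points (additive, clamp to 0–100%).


Original S = 28%
Adjustment = +30 percentage points
New S = 28 + (30) = 58
Clamp to [0, 100] → 58
= HSL(257°, 58%, 51%)


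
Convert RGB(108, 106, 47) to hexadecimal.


R = 108 → 6C (hex)
G = 106 → 6A (hex)
B = 47 → 2F (hex)
Hex = #6C6A2F


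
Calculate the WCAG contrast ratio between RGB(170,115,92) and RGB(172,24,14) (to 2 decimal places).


Linearize each sRGB channel c=v/255: c/12.92 if c ≤ 0.04045 else ((c+0.055)/1.055)^2.4
L = 0.2126×R_lin + 0.7152×G_lin + 0.0722×B_lin
Color 1 (170,115,92):
  R=170: 170/255≈0.6667 > 0.04045 → ((0.6667+0.055)/1.055)^2.4 ≈ 0.40198
  G=115: 115/255≈0.4510 > 0.04045 → ((0.4510+0.055)/1.055)^2.4 ≈ 0.17144
  B=92: 92/255≈0.3608 > 0.04045 → ((0.3608+0.055)/1.055)^2.4 ≈ 0.10702
  L1 = 0.2126×0.40198 + 0.7152×0.17144 + 0.0722×0.10702 ≈ 0.21580
Color 2 (172,24,14):
  R=172: 172/255≈0.6745 > 0.04045 → ((0.6745+0.055)/1.055)^2.4 ≈ 0.41254
  G=24: 24/255≈0.0941 > 0.04045 → ((0.0941+0.055)/1.055)^2.4 ≈ 0.00913
  B=14: 14/255≈0.0549 > 0.04045 → ((0.0549+0.055)/1.055)^2.4 ≈ 0.00439
  L2 = 0.2126×0.41254 + 0.7152×0.00913 + 0.0722×0.00439 ≈ 0.09456
Lighter = 0.21580, Darker = 0.09456
Ratio = (L_lighter + 0.05) / (L_darker + 0.05)
Ratio = (0.21580 + 0.05) / (0.09456 + 0.05) = 0.26580 / 0.14456 ≈ 1.8387
Ratio ≈ 1.84:1


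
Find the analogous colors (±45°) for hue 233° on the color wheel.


Base hue: 233°
Left analog: (233 - 45) mod 360 = 188°
Right analog: (233 + 45) mod 360 = 278°
Analogous hues = 188° and 278°


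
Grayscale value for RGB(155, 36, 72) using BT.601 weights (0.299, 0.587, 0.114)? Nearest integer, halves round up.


Gray = 0.299×R + 0.587×G + 0.114×B
Gray = 0.299×155 + 0.587×36 + 0.114×72
Gray = 46.345 + 21.132 + 8.208
Gray = 75.685 → round half up → 76
Gray = 76


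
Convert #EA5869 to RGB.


EA → 234 (R)
58 → 88 (G)
69 → 105 (B)
= RGB(234, 88, 105)


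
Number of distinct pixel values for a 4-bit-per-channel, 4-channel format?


Total bits = 4 bits/channel × 4 channels = 16 bits
Distinct pixel values = 2^16
= 65,536 pixel values


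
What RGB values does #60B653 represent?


60 → 96 (R)
B6 → 182 (G)
53 → 83 (B)
= RGB(96, 182, 83)


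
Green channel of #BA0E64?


Color: #BA0E64
R = BA = 186
G = 0E = 14
B = 64 = 100
Green = 14


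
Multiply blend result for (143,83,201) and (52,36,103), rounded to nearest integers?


Multiply: C = A×B/255, rounded to nearest integer
R: 143×52/255 = 7436/255 ≈ 29.161 → 29
G: 83×36/255 = 2988/255 ≈ 11.718 → 12
B: 201×103/255 = 20703/255 ≈ 81.188 → 81
= RGB(29, 12, 81)


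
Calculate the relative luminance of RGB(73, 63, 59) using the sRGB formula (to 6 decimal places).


Linearize each channel (sRGB transfer function): c = v/255; c_lin = c/12.92 if c ≤ 0.04045, else ((c+0.055)/1.055)^2.4
  R: 73/255 ≈ 0.286275 > 0.04045 → ((0.286275+0.055)/1.055)^2.4 ≈ 0.066626
  G: 63/255 ≈ 0.247059 > 0.04045 → ((0.247059+0.055)/1.055)^2.4 ≈ 0.049707
  B: 59/255 ≈ 0.231373 > 0.04045 → ((0.231373+0.055)/1.055)^2.4 ≈ 0.043735
R_lin = 0.066626, G_lin = 0.049707, B_lin = 0.043735
L = 0.2126×R + 0.7152×G + 0.0722×B
L = 0.2126×0.066626 + 0.7152×0.049707 + 0.0722×0.043735
L ≈ 0.052872


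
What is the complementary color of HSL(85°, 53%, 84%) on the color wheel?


Complement = opposite side of color wheel = hue + 180°
H' = (85 + 180) mod 360 = 265°
S and L unchanged.
= HSL(265°, 53%, 84%)


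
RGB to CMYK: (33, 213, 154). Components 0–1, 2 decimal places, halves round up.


R'=33/255≈0.1294, G'=213/255≈0.8353, B'=154/255≈0.6039
K = 1 - max(R',G',B') = 1 - 213/255 = 42/255 = 0.16470… → 0.16
(1-R'-K)/(1-K) simplifies to (max-R)/max with max = 213:
C = (213-33)/213 = 180/213 = 0.84507… → 0.85
M = (213-213)/213 = 0/213 = 0 → 0.00
Y = (213-154)/213 = 59/213 = 0.27699… → 0.28
= CMYK(0.85, 0.00, 0.28, 0.16)
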